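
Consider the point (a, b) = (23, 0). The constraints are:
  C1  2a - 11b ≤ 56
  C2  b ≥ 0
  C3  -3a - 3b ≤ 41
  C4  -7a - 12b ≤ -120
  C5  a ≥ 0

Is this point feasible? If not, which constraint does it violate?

C1: 46 ≤ 56 ✓
C2: 0 ≥ 0 ✓
C3: -69 ≤ 41 ✓
C4: -161 ≤ -120 ✓
C5: 23 ≥ 0 ✓

feasible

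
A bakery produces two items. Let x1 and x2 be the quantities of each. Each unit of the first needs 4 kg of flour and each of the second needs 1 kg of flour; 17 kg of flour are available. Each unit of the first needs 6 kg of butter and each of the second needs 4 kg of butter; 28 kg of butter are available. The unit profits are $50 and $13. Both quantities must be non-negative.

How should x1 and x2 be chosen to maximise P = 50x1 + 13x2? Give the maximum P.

Extreme points and P = 50x1 + 13x2:
  (0, 0) → P = 0
  (0, 7) → P = 91
  (17/4, 0) → P = 425/2
  (4, 1) → P = 213

x1 = 4, x2 = 1, maximum P = 213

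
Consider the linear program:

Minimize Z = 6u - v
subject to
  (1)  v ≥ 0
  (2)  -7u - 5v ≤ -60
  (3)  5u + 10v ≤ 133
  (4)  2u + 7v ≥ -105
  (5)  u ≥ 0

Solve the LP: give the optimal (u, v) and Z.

u = 0, v = 133/10, minimum Z = -133/10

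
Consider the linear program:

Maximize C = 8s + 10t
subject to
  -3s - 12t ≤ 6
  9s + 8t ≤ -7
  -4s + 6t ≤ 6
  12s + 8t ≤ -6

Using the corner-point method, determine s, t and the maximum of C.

s = -45/43, t = 13/43, maximum C = -230/43

Vertices and C = 8s + 10t:
  (-3/7, -11/28) → C = -103/14
  (-18/11, -1/11) → C = -14
  (-45/43, 13/43) → C = -230/43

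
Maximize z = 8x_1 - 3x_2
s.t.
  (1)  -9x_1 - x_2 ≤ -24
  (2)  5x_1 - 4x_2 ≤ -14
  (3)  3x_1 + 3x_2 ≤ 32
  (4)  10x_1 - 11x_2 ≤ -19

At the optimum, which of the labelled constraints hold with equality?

Feasible corners and z = 8x_1 - 3x_2:
  (2, 6) → z = -2
  (5/3, 9) → z = -41/3
  (86/27, 202/27) → z = 82/27

The maximum is at (86/27, 202/27). Substituting into each constraint, equality holds for (2) and (3); the remaining constraints have slack.

(2) and (3)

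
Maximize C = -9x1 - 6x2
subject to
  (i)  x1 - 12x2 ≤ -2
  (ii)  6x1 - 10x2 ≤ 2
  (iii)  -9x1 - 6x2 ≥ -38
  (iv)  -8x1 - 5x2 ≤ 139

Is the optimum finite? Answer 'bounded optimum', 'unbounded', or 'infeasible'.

Corner points and C = -9x1 - 6x2:
  (22/31, 7/31) → C = -240/31
  (-1678/101, -123/101) → C = 15840/101
  (28/9, 5/3) → C = -38
  (-1024/3, 1555/3) → C = -38
The feasible region has finitely many vertices and no improving ray; the maximum is 15840/101 at (-1678/101, -123/101).

bounded optimum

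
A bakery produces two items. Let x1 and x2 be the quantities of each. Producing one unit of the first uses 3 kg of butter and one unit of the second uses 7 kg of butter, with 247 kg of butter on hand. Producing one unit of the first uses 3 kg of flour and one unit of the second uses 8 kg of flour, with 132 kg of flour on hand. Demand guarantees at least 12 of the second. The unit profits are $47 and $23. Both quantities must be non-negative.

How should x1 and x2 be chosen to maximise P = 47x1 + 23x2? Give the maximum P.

Vertices and P = 47x1 + 23x2:
  (0, 33/2) → P = 759/2
  (0, 12) → P = 276
  (12, 12) → P = 840

x1 = 12, x2 = 12, maximum P = 840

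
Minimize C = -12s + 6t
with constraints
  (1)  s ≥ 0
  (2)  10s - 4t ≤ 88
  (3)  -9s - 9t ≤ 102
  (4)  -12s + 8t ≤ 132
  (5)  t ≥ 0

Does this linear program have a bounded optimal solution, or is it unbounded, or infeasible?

bounded optimum

Vertices and C = -12s + 6t:
  (0, 33/2) → C = 99
  (0, 0) → C = 0
  (77/2, 297/4) → C = -33/2
  (44/5, 0) → C = -528/5
The feasible region has finitely many vertices and no improving ray; the minimum is -528/5 at (44/5, 0).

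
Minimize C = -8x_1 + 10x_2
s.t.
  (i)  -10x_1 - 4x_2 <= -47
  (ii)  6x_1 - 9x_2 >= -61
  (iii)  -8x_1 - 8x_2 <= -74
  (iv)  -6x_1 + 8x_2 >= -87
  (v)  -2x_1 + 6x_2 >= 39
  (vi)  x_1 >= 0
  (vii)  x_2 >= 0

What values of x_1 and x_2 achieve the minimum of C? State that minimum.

x_1 = 1271/6, x_2 = 148, minimum C = -644/3

Extreme points and C = -8x_1 + 10x_2:
  (179/114, 446/57) → C = 1248/19
  (5/3, 91/12) → C = 125/2
  (1271/6, 148) → C = -644/3
  (33/16, 115/16) → C = 443/8
  (417/10, 102/5) → C = -648/5

The optimum lies where 6x_1 - 9x_2 = -61 and -6x_1 + 8x_2 = -87.
Solving simultaneously gives x_1 = 1271/6, x_2 = 148.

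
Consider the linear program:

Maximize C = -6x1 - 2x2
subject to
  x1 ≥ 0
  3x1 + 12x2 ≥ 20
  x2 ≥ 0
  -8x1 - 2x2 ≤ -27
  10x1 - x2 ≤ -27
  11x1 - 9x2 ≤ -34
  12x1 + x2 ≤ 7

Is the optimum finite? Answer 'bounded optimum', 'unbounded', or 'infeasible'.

infeasible

The boundaries x1 = 0 and 10x1 - x2 = -27 meet at (0, 27), but that point violates 12x1 + x2 ≤ 7. Every candidate vertex is excluded by some other constraint, so the feasible region is empty.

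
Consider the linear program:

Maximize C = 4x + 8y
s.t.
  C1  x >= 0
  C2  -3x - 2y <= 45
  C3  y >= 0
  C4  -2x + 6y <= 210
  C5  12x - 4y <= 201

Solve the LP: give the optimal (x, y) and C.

x = 1023/32, y = 1461/32, maximum C = 3945/8

Vertices and C = 4x + 8y:
  (0, 0) → C = 0
  (0, 35) → C = 280
  (67/4, 0) → C = 67
  (1023/32, 1461/32) → C = 3945/8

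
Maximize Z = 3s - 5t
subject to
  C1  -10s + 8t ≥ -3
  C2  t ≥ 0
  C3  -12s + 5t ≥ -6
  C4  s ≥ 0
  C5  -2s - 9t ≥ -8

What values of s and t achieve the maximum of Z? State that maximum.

Corner points and Z = 3s - 5t:
  (3/10, 0) → Z = 9/10
  (33/46, 12/23) → Z = -21/46
  (0, 0) → Z = 0
  (47/59, 42/59) → Z = -69/59
  (0, 8/9) → Z = -40/9

At the optimal vertex, -10s + 8t = -3 and t = 0.
Solving simultaneously gives s = 3/10, t = 0.

s = 3/10, t = 0, maximum Z = 9/10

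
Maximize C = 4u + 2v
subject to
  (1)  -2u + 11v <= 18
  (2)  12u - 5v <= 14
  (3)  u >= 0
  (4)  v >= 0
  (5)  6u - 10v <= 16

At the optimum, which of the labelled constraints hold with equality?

(1) and (2)

Corner points and C = 4u + 2v:
  (2, 2) → C = 12
  (0, 18/11) → C = 36/11
  (7/6, 0) → C = 14/3
  (0, 0) → C = 0

The maximum is at (2, 2). Substituting into each constraint, equality holds for (1) and (2); the remaining constraints have slack.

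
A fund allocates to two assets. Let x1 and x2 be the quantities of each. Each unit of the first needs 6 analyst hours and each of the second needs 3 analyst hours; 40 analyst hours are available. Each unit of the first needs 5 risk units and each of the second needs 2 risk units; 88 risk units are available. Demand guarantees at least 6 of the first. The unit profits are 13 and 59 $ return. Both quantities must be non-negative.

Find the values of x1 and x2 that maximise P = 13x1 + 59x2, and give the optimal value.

x1 = 6, x2 = 4/3, maximum P = 470/3

Corner points and P = 13x1 + 59x2:
  (20/3, 0) → P = 260/3
  (6, 0) → P = 78
  (6, 4/3) → P = 470/3

At the optimal vertex, 6x1 + 3x2 = 40 and x1 = 6.
Solving simultaneously gives x1 = 6, x2 = 4/3.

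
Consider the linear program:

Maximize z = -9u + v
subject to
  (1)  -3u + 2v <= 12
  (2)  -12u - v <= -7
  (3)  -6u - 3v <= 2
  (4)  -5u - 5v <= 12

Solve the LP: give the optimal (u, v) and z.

Vertices and z = -9u + v:
  (2/27, 55/9) → z = 49/9
  (23/30, -11/5) → z = -91/10
  (26/15, -62/15) → z = -296/15
The feasible region is unbounded (it extends along (1, -1), (2, 3)), but z strictly decreases along every unbounded feasible direction, so there is no improving ray and the maximum is attained at a vertex.

u = 2/27, v = 55/9, maximum z = 49/9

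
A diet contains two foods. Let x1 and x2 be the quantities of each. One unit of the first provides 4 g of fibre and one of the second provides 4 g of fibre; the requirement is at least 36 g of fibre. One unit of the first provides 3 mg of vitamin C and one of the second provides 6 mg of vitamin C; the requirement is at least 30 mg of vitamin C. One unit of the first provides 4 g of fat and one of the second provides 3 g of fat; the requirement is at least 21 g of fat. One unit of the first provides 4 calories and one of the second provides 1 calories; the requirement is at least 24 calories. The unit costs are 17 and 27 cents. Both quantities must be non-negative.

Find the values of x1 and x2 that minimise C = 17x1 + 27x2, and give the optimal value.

x1 = 8, x2 = 1, minimum C = 163

Corner points and C = 17x1 + 27x2:
  (0, 24) → C = 648
  (10, 0) → C = 170
  (8, 1) → C = 163
  (5, 4) → C = 193
The feasible region is unbounded (it extends along (0, 1), (1, 0)), but C strictly increases along every unbounded feasible direction, so there is no improving ray and the minimum is attained at a vertex.

The optimum lies where 4x1 + 4x2 = 36 and 3x1 + 6x2 = 30.
Solving simultaneously gives x1 = 8, x2 = 1.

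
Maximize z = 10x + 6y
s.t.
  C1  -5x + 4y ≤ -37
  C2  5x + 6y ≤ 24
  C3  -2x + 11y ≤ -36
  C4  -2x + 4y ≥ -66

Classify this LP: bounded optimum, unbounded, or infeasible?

bounded optimum

Extreme points and z = 10x + 6y:
  (263/47, -106/47) → z = 1994/47
  (-29/3, -64/3) → z = -674/3
  (480/67, -132/67) → z = 4008/67
  (123/8, -141/16) → z = 807/8
The feasible region has finitely many vertices and no improving ray; the maximum is 807/8 at (123/8, -141/16).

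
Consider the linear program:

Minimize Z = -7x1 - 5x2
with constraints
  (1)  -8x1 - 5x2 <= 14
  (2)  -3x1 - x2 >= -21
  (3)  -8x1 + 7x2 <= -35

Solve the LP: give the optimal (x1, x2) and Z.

Vertices and Z = -7x1 - 5x2:
  (17, -30) → Z = 31
  (77/96, -49/12) → Z = 1421/96
  (182/29, 63/29) → Z = -1589/29

The optimum lies where -3x1 - x2 = -21 and -8x1 + 7x2 = -35.
Solving simultaneously gives x1 = 182/29, x2 = 63/29.

x1 = 182/29, x2 = 63/29, minimum Z = -1589/29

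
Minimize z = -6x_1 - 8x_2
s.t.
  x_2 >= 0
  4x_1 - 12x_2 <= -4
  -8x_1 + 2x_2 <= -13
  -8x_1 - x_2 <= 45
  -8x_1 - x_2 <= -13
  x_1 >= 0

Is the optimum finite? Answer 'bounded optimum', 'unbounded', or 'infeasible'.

unbounded

From the feasible point (41/22, 21/22), moving in the direction (12, 4) keeps every constraint satisfied while z decreases without bound.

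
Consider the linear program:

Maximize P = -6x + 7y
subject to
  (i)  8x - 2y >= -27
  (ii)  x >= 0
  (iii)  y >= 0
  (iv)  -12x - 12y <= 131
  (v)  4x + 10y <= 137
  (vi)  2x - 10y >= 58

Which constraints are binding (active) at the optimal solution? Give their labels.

Extreme points and P = -6x + 7y:
  (137/4, 0) → P = -411/2
  (29, 0) → P = -174
  (65/2, 7/10) → P = -1901/10

The maximum is at (29, 0). Substituting into each constraint, equality holds for (iii) and (vi); the remaining constraints have slack.

(iii) and (vi)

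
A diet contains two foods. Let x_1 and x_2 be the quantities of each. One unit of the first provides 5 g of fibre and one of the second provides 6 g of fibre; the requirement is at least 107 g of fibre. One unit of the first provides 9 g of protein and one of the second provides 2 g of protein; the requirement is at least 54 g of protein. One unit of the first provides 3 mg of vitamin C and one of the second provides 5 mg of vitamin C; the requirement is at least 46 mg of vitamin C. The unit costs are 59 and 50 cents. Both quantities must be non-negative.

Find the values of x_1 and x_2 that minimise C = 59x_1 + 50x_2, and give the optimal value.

x_1 = 5/2, x_2 = 63/4, minimum C = 935

Extreme points and C = 59x_1 + 50x_2:
  (0, 27) → C = 1350
  (107/5, 0) → C = 6313/5
  (5/2, 63/4) → C = 935
The feasible region is unbounded (it extends along (0, 1), (1, 0)), but C strictly increases along every unbounded feasible direction, so there is no improving ray and the minimum is attained at a vertex.

The binding constraints are 5x_1 + 6x_2 = 107 and 9x_1 + 2x_2 = 54.
Solving simultaneously gives x_1 = 5/2, x_2 = 63/4.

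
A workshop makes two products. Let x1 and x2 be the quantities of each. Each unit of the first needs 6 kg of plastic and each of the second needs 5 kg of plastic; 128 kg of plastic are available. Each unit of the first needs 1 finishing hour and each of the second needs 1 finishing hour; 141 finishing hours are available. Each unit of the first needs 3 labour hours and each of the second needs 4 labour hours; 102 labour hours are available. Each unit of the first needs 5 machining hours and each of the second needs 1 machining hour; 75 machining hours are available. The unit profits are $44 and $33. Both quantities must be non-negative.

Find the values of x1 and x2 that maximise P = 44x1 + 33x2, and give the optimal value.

x1 = 13, x2 = 10, maximum P = 902

Extreme points and P = 44x1 + 33x2:
  (0, 0) → P = 0
  (0, 51/2) → P = 1683/2
  (15, 0) → P = 660
  (2/9, 76/3) → P = 7612/9
  (13, 10) → P = 902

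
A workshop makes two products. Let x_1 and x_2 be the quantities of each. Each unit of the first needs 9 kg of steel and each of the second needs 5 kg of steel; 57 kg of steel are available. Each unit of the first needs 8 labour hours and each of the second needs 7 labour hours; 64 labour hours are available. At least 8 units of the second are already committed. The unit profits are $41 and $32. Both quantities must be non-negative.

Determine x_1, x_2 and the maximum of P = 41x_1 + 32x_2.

Corner points and P = 41x_1 + 32x_2:
  (0, 64/7) → P = 2048/7
  (0, 8) → P = 256
  (1, 8) → P = 297

At the optimal vertex, 8x_1 + 7x_2 = 64 and x_2 = 8.
Solving simultaneously gives x_1 = 1, x_2 = 8.

x_1 = 1, x_2 = 8, maximum P = 297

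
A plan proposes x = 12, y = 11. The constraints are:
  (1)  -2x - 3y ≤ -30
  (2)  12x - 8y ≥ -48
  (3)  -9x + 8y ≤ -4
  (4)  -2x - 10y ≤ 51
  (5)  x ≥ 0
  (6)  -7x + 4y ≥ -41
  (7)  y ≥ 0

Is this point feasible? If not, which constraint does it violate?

(1): -57 ≤ -30 ✓
(2): 56 ≥ -48 ✓
(3): -20 ≤ -4 ✓
(4): -134 ≤ 51 ✓
(5): 12 ≥ 0 ✓
(6): -40 ≥ -41 ✓
(7): 11 ≥ 0 ✓

feasible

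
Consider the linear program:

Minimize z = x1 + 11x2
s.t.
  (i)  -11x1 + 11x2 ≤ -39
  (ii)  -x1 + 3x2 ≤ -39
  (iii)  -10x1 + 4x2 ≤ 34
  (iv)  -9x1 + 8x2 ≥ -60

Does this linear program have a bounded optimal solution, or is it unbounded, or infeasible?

bounded optimum

Extreme points and z = x1 + 11x2:
  (-129/13, -212/13) → z = -2461/13
  (-132/19, -291/19) → z = -3333/19
  (-128/11, -453/22) → z = -5239/22
The feasible region has finitely many vertices and no improving ray; the minimum is -5239/22 at (-128/11, -453/22).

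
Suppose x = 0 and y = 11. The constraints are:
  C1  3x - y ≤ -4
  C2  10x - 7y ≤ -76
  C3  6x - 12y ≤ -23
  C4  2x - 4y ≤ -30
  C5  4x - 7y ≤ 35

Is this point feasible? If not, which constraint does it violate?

C1: -11 ≤ -4 ✓
C2: -77 ≤ -76 ✓
C3: -132 ≤ -23 ✓
C4: -44 ≤ -30 ✓
C5: -77 ≤ 35 ✓

feasible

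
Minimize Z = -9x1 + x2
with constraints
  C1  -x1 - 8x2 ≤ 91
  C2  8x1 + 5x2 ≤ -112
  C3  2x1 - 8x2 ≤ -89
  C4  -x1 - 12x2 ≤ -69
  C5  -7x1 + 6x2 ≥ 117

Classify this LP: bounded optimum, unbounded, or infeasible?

Vertices and Z = -9x1 + x2:
  (-411, 40) → Z = 3739
  (-1689/91, 664/91) → Z = 15865/91
The feasible region has finitely many vertices and no improving ray; the minimum is 15865/91 at (-1689/91, 664/91).

bounded optimum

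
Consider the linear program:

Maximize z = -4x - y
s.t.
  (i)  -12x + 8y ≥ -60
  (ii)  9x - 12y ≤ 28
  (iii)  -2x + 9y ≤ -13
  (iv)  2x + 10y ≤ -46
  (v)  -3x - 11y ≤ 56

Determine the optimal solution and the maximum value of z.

Extreme points and z = -4x - y:
  (-136/57, -235/57) → z = 41/3
  (-364/135, -196/45) → z = 2044/135
  (-27/4, -13/4) → z = 121/4

At the optimal vertex, 2x + 10y = -46 and -3x - 11y = 56.
Solving simultaneously gives x = -27/4, y = -13/4.

x = -27/4, y = -13/4, maximum z = 121/4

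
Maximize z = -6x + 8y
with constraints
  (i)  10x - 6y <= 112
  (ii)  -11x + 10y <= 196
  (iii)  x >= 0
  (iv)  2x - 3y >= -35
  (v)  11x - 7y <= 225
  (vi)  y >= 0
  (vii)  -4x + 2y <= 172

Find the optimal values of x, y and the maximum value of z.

x = 0, y = 35/3, maximum z = 280/3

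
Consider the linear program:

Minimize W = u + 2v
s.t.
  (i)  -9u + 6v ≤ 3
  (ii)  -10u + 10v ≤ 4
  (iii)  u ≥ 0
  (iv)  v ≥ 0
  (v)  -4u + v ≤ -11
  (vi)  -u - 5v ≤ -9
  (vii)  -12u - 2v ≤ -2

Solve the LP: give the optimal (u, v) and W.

Vertices and W = u + 2v:
  (19/5, 21/5) → W = 61/5
  (9, 0) → W = 9
  (64/21, 25/21) → W = 38/7
The feasible region is unbounded (it extends along (1, 1), (1, 0)), but W strictly increases along every unbounded feasible direction, so there is no improving ray and the minimum is attained at a vertex.

The binding constraints are -4u + v = -11 and -u - 5v = -9.
Solving simultaneously gives u = 64/21, v = 25/21.

u = 64/21, v = 25/21, minimum W = 38/7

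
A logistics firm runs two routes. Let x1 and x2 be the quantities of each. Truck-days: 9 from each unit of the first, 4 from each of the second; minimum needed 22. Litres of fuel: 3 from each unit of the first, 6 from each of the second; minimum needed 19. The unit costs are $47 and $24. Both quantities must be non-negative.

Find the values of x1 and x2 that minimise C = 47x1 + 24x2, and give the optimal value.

x1 = 4/3, x2 = 5/2, minimum C = 368/3

Vertices and C = 47x1 + 24x2:
  (0, 11/2) → C = 132
  (19/3, 0) → C = 893/3
  (4/3, 5/2) → C = 368/3
The feasible region is unbounded (it extends along (0, 1), (1, 0)), but C strictly increases along every unbounded feasible direction, so there is no improving ray and the minimum is attained at a vertex.

The binding constraints are 9x1 + 4x2 = 22 and 3x1 + 6x2 = 19.
Solving simultaneously gives x1 = 4/3, x2 = 5/2.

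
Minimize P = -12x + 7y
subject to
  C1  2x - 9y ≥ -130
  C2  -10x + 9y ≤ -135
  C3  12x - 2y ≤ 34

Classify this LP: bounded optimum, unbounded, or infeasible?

unbounded

From the feasible point (9/22, -160/11), moving in the direction (-2, -12) keeps every constraint satisfied while P decreases without bound.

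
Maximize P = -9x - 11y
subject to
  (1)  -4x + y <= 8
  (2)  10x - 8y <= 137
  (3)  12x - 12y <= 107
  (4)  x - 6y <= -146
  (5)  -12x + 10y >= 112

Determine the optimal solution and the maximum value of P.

x = 98/23, y = 576/23, maximum P = -7218/23

Corner points and P = -9x - 11y:
  (98/23, 576/23) → P = -7218/23
  (1133/2, 691) → P = -25399/2
  (394/31, 820/31) → P = -12566/31
The feasible region is unbounded (it extends along (4, 5), (1, 4)), but P strictly decreases along every unbounded feasible direction, so there is no improving ray and the maximum is attained at a vertex.

At the optimal vertex, -4x + y = 8 and x - 6y = -146.
Solving simultaneously gives x = 98/23, y = 576/23.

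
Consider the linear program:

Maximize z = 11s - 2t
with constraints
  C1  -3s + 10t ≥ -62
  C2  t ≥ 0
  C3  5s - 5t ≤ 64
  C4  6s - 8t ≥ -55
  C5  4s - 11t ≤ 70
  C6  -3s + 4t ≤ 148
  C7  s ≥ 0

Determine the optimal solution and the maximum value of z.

Feasible corners and z = 11s - 2t:
  (64/5, 0) → z = 704/5
  (0, 0) → z = 0
  (787/10, 659/10) → z = 7339/10
  (0, 55/8) → z = -55/4

At the optimal vertex, 5s - 5t = 64 and 6s - 8t = -55.
Solving simultaneously gives s = 787/10, t = 659/10.

s = 787/10, t = 659/10, maximum z = 7339/10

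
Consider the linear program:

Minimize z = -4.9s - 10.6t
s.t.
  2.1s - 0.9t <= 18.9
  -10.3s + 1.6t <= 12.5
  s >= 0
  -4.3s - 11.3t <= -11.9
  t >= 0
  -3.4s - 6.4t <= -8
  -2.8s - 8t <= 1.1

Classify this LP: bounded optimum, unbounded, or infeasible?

unbounded

From the feasible point (9, 0), moving in the direction (1.6, 10.3) keeps every constraint satisfied while z decreases without bound.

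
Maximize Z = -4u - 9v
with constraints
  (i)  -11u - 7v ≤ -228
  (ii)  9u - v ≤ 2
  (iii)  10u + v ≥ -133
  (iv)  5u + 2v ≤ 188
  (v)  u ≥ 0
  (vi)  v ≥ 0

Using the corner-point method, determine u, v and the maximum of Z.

Extreme points and Z = -4u - 9v:
  (121/37, 1015/37) → Z = -9619/37
  (0, 228/7) → Z = -2052/7
  (192/23, 1682/23) → Z = -15906/23
  (0, 94) → Z = -846

The binding constraints are -11u - 7v = -228 and 9u - v = 2.
Solving simultaneously gives u = 121/37, v = 1015/37.

u = 121/37, v = 1015/37, maximum Z = -9619/37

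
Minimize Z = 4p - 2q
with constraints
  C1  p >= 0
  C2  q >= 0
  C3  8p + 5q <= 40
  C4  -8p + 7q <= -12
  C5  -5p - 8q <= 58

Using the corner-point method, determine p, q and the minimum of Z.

p = 3/2, q = 0, minimum Z = 6

Vertices and Z = 4p - 2q:
  (5, 0) → Z = 20
  (3/2, 0) → Z = 6
  (85/24, 7/3) → Z = 19/2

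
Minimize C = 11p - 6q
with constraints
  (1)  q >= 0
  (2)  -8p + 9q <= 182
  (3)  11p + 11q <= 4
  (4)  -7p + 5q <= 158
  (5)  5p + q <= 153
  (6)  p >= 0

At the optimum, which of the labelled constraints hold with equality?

(3) and (6)

Vertices and C = 11p - 6q:
  (4/11, 0) → C = 4
  (0, 0) → C = 0
  (0, 4/11) → C = -24/11

The minimum is at (0, 4/11). Substituting into each constraint, equality holds for (3) and (6); the remaining constraints have slack.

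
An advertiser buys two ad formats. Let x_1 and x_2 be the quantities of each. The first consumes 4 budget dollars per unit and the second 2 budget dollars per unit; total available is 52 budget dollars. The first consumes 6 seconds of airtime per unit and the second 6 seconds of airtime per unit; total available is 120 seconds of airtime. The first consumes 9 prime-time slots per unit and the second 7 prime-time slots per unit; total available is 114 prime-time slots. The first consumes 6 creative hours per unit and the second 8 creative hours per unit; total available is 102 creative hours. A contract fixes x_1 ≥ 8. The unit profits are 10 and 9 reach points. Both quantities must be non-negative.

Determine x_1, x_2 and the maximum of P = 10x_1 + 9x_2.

x_1 = 8, x_2 = 6, maximum P = 134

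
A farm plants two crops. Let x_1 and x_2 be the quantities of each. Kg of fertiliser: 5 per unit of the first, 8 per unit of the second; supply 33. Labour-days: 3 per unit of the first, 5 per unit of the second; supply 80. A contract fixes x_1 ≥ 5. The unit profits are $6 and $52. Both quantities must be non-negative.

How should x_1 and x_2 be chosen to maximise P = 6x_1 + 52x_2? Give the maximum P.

x_1 = 5, x_2 = 1, maximum P = 82

Extreme points and P = 6x_1 + 52x_2:
  (33/5, 0) → P = 198/5
  (5, 0) → P = 30
  (5, 1) → P = 82

The binding constraints are 5x_1 + 8x_2 = 33 and x_1 = 5.
Solving simultaneously gives x_1 = 5, x_2 = 1.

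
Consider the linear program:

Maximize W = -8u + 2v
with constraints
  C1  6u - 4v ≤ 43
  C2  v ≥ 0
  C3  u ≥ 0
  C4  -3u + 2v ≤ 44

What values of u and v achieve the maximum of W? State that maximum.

Vertices and W = -8u + 2v:
  (43/6, 0) → W = -172/3
  (0, 0) → W = 0
  (0, 22) → W = 44
The feasible region is unbounded (it extends along (2, 3)), but W strictly decreases along every unbounded feasible direction, so there is no improving ray and the maximum is attained at a vertex.

u = 0, v = 22, maximum W = 44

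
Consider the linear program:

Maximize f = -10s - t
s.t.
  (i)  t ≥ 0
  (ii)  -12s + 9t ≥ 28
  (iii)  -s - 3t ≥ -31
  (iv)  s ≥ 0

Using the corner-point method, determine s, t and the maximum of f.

Extreme points and f = -10s - t:
  (13/3, 80/9) → f = -470/9
  (0, 28/9) → f = -28/9
  (0, 31/3) → f = -31/3

s = 0, t = 28/9, maximum f = -28/9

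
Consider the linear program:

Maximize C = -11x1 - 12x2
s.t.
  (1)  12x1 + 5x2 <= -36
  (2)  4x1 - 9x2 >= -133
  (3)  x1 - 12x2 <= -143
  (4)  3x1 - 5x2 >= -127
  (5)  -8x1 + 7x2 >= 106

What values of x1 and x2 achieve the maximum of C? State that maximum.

x1 = -103/13, x2 = 439/39, maximum C = -623/13

Corner points and C = -11x1 - 12x2:
  (-989/128, 363/32) → C = -6545/128
  (-1147/149, 1680/149) → C = -7543/149
  (-103/13, 439/39) → C = -623/13

The optimum lies where 4x1 - 9x2 = -133 and x1 - 12x2 = -143.
Solving simultaneously gives x1 = -103/13, x2 = 439/39.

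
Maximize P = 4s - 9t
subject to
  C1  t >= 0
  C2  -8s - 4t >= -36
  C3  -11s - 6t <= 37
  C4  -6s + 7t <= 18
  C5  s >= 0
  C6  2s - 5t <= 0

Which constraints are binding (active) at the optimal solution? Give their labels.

Extreme points and P = 4s - 9t:
  (0, 0) → P = 0
  (9/4, 9/2) → P = -63/2
  (15/4, 3/2) → P = 3/2
  (0, 18/7) → P = -162/7

The maximum is at (15/4, 3/2). Substituting into each constraint, equality holds for C2 and C6; the remaining constraints have slack.

C2 and C6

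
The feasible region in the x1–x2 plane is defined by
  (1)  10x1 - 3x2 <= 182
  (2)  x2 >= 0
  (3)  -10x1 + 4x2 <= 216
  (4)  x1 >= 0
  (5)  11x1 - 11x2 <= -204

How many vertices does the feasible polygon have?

The feasible vertices (each the meet of two boundaries and inside every other half-plane) are:
  (688/5, 398)
  (2614/77, 4042/77)
  (0, 54)
  (0, 204/11)

4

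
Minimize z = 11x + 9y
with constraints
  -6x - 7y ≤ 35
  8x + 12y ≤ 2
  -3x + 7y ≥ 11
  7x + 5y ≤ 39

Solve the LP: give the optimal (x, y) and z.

x = -217/8, y = 73/4, minimum z = -1073/8

Extreme points and z = 11x + 9y:
  (-217/8, 73/4) → z = -1073/8
  (-46/9, -13/21) → z = -3893/63
  (-59/46, 47/46) → z = -113/23

The optimum lies where -6x - 7y = 35 and 8x + 12y = 2.
Solving simultaneously gives x = -217/8, y = 73/4.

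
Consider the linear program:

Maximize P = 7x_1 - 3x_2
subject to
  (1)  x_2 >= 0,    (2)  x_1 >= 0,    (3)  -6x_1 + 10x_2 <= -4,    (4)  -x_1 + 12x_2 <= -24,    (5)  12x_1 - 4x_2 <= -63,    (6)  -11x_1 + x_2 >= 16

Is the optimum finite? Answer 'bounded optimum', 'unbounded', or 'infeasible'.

infeasible

The boundaries 12x_1 - 4x_2 = -63 and -11x_1 + x_2 = 16 meet at (-1/32, 501/32), but that point violates x_1 ≥ 0. Every candidate vertex is excluded by some other constraint, so the feasible region is empty.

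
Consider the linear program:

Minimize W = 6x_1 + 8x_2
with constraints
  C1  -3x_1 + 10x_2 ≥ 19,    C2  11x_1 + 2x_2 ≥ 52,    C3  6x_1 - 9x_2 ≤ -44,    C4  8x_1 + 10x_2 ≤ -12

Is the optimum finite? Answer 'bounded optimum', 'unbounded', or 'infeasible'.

infeasible

The boundaries -3x_1 + 10x_2 = 19 and 6x_1 - 9x_2 = -44 meet at (-269/33, -6/11), but that point violates 11x_1 + 2x_2 ≥ 52. Every candidate vertex is excluded by some other constraint, so the feasible region is empty.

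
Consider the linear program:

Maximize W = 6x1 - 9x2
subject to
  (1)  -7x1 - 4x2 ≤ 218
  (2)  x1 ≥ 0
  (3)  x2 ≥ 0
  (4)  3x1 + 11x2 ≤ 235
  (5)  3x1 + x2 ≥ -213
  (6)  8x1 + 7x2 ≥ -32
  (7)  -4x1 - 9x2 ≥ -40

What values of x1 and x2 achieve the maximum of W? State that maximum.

x1 = 10, x2 = 0, maximum W = 60

Corner points and W = 6x1 - 9x2:
  (0, 0) → W = 0
  (0, 40/9) → W = -40
  (10, 0) → W = 60

The binding constraints are x2 = 0 and -4x1 - 9x2 = -40.
Solving simultaneously gives x1 = 10, x2 = 0.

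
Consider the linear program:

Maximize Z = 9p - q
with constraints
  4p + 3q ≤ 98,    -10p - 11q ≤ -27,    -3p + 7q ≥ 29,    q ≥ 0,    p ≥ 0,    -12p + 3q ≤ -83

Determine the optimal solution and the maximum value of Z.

p = 599/37, q = 410/37, maximum Z = 4981/37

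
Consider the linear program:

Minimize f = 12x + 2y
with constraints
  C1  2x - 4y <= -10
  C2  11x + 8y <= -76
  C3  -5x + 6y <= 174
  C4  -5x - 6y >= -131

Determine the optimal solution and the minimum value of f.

x = -159/2, y = -149/4, minimum f = -2057/2

Vertices and f = 12x + 2y:
  (-32/5, -7/10) → f = -391/5
  (-159/2, -149/4) → f = -2057/2
  (-924/53, 767/53) → f = -9554/53

The optimum lies where 2x - 4y = -10 and -5x + 6y = 174.
Solving simultaneously gives x = -159/2, y = -149/4.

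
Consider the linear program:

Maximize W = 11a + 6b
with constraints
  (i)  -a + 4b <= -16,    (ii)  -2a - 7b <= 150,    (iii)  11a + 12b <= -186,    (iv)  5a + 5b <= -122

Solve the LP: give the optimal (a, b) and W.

Corner points and W = 11a + 6b:
  (-488/15, -182/15) → W = -1292/3
  (-408/25, -202/25) → W = -228
  (-104/25, -506/25) → W = -836/5

a = -104/25, b = -506/25, maximum W = -836/5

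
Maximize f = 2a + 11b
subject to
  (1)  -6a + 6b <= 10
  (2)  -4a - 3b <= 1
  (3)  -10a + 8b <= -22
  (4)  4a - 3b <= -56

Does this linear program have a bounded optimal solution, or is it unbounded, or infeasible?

The boundaries -6a + 6b = 10 and -10a + 8b = -22 meet at (53/3, 58/3), but that point violates 4a - 3b ≤ -56. Every candidate vertex is excluded by some other constraint, so the feasible region is empty.

infeasible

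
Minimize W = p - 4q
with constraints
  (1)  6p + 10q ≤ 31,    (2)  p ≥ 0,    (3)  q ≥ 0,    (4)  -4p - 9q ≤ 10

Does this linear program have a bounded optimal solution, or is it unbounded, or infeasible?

Extreme points and W = p - 4q:
  (0, 31/10) → W = -62/5
  (31/6, 0) → W = 31/6
  (0, 0) → W = 0
The feasible region has finitely many vertices and no improving ray; the minimum is -62/5 at (0, 31/10).

bounded optimum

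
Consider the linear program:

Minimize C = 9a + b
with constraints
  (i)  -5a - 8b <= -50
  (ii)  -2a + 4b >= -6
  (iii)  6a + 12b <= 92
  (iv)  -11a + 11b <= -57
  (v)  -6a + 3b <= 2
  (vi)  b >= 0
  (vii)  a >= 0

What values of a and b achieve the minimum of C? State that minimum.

Extreme points and C = 9a + b:
  (55/6, 37/12) → C = 1027/12
  (81/11, 24/11) → C = 753/11
  (848/99, 335/99) → C = 7967/99

The optimum lies where -2a + 4b = -6 and -11a + 11b = -57.
Solving simultaneously gives a = 81/11, b = 24/11.

a = 81/11, b = 24/11, minimum C = 753/11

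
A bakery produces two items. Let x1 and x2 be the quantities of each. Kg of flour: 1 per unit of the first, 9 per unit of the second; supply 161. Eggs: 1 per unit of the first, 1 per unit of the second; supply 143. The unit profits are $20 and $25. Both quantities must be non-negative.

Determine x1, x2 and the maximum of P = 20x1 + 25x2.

x1 = 563/4, x2 = 9/4, maximum P = 11485/4

Feasible corners and P = 20x1 + 25x2:
  (0, 0) → P = 0
  (0, 161/9) → P = 4025/9
  (143, 0) → P = 2860
  (563/4, 9/4) → P = 11485/4

At the optimal vertex, x1 + 9x2 = 161 and x1 + x2 = 143.
Solving simultaneously gives x1 = 563/4, x2 = 9/4.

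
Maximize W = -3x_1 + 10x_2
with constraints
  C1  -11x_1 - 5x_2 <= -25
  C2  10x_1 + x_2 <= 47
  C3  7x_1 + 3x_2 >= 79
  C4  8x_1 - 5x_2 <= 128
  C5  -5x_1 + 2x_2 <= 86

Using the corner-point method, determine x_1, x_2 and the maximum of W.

Extreme points and W = -3x_1 + 10x_2:
  (62/23, 461/23) → W = 4424/23
  (8/25, 219/5) → W = 10926/25
  (-100/29, 997/29) → W = 10270/29

At the optimal vertex, 10x_1 + x_2 = 47 and -5x_1 + 2x_2 = 86.
Solving simultaneously gives x_1 = 8/25, x_2 = 219/5.

x_1 = 8/25, x_2 = 219/5, maximum W = 10926/25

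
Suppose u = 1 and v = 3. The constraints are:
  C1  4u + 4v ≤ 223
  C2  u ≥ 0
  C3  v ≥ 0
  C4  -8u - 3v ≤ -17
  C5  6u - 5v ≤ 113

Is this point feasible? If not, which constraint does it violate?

C1: 16 ≤ 223 ✓
C2: 1 ≥ 0 ✓
C3: 3 ≥ 0 ✓
C4: -17 ≤ -17 ✓
C5: -9 ≤ 113 ✓

feasible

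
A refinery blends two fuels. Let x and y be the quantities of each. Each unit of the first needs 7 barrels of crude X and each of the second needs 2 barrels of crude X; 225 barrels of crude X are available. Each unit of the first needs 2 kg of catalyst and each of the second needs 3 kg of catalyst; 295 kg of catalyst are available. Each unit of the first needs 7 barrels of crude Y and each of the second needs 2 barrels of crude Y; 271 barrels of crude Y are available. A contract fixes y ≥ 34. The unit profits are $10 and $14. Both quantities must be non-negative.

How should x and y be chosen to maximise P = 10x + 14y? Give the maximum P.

x = 5, y = 95, maximum P = 1380

Vertices and P = 10x + 14y:
  (0, 295/3) → P = 4130/3
  (0, 34) → P = 476
  (5, 95) → P = 1380
  (157/7, 34) → P = 4902/7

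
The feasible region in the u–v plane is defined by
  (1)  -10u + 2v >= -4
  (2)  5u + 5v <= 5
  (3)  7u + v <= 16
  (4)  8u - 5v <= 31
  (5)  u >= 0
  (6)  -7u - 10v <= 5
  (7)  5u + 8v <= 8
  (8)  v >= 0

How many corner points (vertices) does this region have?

4

Pairwise boundary intersections that survive every other constraint:
  (1/2, 1/2)
  (2/5, 0)
  (0, 1)
  (0, 0)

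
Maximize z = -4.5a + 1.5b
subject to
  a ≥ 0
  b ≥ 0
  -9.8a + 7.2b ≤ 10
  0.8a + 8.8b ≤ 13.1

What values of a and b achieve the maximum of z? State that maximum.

a = 0, b = 25/18, maximum z = 25/12

Corner points and z = -4.5a + 1.5b:
  (0, 0) → z = 0
  (0, 25/18) → z = 25/12
  (131/8, 0) → z = -1179/16
  (79/1150, 6819/4600) → z = 17613/9200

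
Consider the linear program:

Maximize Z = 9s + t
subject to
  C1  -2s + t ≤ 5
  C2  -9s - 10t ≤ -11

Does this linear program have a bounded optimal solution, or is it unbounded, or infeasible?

unbounded

From the feasible point (-39/29, 67/29), moving in the direction (1, 2) keeps every constraint satisfied while Z increases without bound.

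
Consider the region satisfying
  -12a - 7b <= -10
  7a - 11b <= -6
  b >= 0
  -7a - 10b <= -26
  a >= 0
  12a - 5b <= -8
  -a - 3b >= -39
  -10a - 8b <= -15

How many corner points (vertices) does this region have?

Of the 28 pairwise boundary intersections, those satisfying every inequality are:
  (0, 13/5)
  (10/31, 368/155)
  (0, 13)
  (171/41, 476/41)

4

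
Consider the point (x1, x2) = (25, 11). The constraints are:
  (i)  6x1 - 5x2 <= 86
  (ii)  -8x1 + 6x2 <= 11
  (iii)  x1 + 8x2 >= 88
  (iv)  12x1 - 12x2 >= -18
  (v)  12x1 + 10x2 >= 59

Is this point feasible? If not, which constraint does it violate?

not feasible — violates (i)

Constraint (i): 6x1 - 5x2 = 95, which is not ≤ 86. All other constraints are satisfied.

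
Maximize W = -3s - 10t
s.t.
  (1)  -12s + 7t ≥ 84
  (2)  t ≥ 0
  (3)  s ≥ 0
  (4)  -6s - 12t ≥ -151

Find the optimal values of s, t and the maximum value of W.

s = 0, t = 12, maximum W = -120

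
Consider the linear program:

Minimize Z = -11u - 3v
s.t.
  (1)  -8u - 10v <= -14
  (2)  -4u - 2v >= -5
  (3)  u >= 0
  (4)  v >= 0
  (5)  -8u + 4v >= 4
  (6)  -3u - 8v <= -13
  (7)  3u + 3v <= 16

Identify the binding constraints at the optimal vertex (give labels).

(2) and (5)

Feasible corners and Z = -11u - 3v:
  (0, 5/2) → Z = -15/2
  (3/8, 7/4) → Z = -75/8
  (0, 13/8) → Z = -39/8
  (5/19, 29/19) → Z = -142/19

The minimum is at (3/8, 7/4). Substituting into each constraint, equality holds for (2) and (5); the remaining constraints have slack.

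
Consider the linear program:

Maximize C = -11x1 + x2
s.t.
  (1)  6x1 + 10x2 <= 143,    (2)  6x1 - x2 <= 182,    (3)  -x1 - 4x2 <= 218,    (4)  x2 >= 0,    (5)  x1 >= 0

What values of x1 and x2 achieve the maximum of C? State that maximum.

x1 = 0, x2 = 143/10, maximum C = 143/10

At the optimal vertex, 6x1 + 10x2 = 143 and x1 = 0.
Solving simultaneously gives x1 = 0, x2 = 143/10.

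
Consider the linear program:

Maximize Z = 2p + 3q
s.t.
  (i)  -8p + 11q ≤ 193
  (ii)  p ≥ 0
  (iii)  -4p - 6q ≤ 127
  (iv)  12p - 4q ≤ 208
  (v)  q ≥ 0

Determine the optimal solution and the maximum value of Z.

Vertices and Z = 2p + 3q:
  (0, 193/11) → Z = 579/11
  (153/5, 199/5) → Z = 903/5
  (0, 0) → Z = 0
  (52/3, 0) → Z = 104/3

p = 153/5, q = 199/5, maximum Z = 903/5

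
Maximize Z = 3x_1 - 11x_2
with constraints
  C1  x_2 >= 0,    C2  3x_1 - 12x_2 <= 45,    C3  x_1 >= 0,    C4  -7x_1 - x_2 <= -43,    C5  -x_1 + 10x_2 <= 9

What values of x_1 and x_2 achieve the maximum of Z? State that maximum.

Feasible corners and Z = 3x_1 - 11x_2:
  (15, 0) → Z = 45
  (43/7, 0) → Z = 129/7
  (31, 4) → Z = 49
  (421/71, 106/71) → Z = 97/71

The optimum lies where 3x_1 - 12x_2 = 45 and -x_1 + 10x_2 = 9.
Solving simultaneously gives x_1 = 31, x_2 = 4.

x_1 = 31, x_2 = 4, maximum Z = 49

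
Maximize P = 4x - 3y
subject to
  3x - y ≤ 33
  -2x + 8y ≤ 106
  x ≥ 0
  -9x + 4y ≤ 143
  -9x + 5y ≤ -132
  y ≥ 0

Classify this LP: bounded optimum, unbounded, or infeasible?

The boundaries 3x - y = 33 and -2x + 8y = 106 meet at (185/11, 192/11), but that point violates -9x + 5y ≤ -132. Every candidate vertex is excluded by some other constraint, so the feasible region is empty.

infeasible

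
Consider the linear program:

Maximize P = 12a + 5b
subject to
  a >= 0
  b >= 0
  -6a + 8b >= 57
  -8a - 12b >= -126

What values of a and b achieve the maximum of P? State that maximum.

a = 81/34, b = 303/34, maximum P = 2487/34

Corner points and P = 12a + 5b:
  (0, 57/8) → P = 285/8
  (0, 21/2) → P = 105/2
  (81/34, 303/34) → P = 2487/34

The binding constraints are -6a + 8b = 57 and -8a - 12b = -126.
Solving simultaneously gives a = 81/34, b = 303/34.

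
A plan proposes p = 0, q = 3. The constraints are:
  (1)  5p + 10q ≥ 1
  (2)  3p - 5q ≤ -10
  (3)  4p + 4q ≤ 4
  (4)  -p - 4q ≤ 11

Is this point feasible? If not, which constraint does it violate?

Constraint (3): 4p + 4q = 12, which is not ≤ 4. All other constraints are satisfied.

not feasible — violates (3)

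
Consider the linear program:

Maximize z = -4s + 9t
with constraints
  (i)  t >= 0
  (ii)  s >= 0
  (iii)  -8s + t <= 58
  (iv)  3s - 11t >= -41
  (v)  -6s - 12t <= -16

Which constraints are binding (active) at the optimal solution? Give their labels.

Feasible corners and z = -4s + 9t:
  (8/3, 0) → z = -32/3
  (0, 41/11) → z = 369/11
  (0, 4/3) → z = 12
The feasible region is unbounded (it extends along (11, 3), (1, 0)), but z strictly decreases along every unbounded feasible direction, so there is no improving ray and the maximum is attained at a vertex.

The maximum is at (0, 41/11). Substituting into each constraint, equality holds for (ii) and (iv); the remaining constraints have slack.

(ii) and (iv)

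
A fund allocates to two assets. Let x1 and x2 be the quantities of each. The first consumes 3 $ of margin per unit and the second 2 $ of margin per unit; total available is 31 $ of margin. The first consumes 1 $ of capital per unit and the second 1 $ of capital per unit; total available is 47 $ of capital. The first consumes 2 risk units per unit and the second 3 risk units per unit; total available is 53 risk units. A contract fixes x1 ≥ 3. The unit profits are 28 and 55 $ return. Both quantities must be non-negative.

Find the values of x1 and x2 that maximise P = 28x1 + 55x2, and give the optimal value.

Vertices and P = 28x1 + 55x2:
  (31/3, 0) → P = 868/3
  (3, 0) → P = 84
  (3, 11) → P = 689

The binding constraints are 3x1 + 2x2 = 31 and x1 = 3.
Solving simultaneously gives x1 = 3, x2 = 11.

x1 = 3, x2 = 11, maximum P = 689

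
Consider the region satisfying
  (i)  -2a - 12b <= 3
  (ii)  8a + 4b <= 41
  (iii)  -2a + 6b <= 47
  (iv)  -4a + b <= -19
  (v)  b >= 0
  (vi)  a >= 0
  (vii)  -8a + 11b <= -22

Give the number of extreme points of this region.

3

Intersecting each pair of boundary lines and keeping only the points that satisfy every inequality leaves:
  (39/8, 1/2)
  (41/8, 0)
  (19/4, 0)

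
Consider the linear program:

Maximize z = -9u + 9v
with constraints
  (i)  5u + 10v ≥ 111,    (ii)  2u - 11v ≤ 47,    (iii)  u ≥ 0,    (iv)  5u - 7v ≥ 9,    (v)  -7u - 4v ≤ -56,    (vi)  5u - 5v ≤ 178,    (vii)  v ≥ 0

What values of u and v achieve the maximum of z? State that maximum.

u = 51/5, v = 6, maximum z = -189/5

Extreme points and z = -9u + 9v:
  (51/5, 6) → z = -189/5
  (111/5, 0) → z = -999/5
  (1723/45, 121/45) → z = -1602/5
  (47/2, 0) → z = -423/2
  (1201/10, 169/2) → z = -1602/5

The optimum lies where 5u + 10v = 111 and 5u - 7v = 9.
Solving simultaneously gives u = 51/5, v = 6.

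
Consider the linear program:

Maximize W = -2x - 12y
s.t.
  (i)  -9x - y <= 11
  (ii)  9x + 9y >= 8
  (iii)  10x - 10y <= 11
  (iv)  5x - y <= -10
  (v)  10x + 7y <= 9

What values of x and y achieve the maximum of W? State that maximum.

x = -3/2, y = 5/2, maximum W = -27

Extreme points and W = -2x - 12y:
  (-3/2, 5/2) → W = -27
  (-86/53, 191/53) → W = -40
  (-61/45, 29/9) → W = -1618/45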